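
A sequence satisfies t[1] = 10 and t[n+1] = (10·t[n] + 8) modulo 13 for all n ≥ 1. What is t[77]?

Computing terms: t[1] = 10, t[2] = 4, t[3] = 9, t[4] = 7, t[5] = 0, t[6] = 8, t[7] = 10.
Since t[7] = t[1] = 10, the sequence is periodic with period 6.
So t[77] = t[1 + ((77-1) mod 6)] = t[5] = 0.

0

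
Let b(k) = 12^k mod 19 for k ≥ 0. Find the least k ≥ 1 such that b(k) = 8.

Listing terms: b(0) = 1,  b(1) = 12,  b(2) = 11,  b(3) = 18,  b(4) = 7,  b(5) = 8,  b(6) = 1.
Since b(6) = b(0) = 1, the sequence is periodic with period 6.
The value 8 first appears (with k ≥ 1) at b(5).

5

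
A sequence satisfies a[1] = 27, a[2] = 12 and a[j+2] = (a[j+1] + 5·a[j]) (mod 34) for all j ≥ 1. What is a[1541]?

24

Listing terms: a[1] = 27, a[2] = 12, a[3] = 11, a[4] = 3, a[5] = 24, a[6] = 5, a[7] = 23, a[8] = 14, a[9] = 27, a[10] = 29, a[11] = 28, a[12] = 3, a[13] = 7, a[14] = 22, a[15] = 23, a[16] = 31, a[17] = 10, a[18] = 29, a[19] = 11, a[20] = 20, a[21] = 7, a[22] = 5, a[23] = 6, a[24] = 31, a[25] = 27, a[26] = 12.
Since (a[25], a[26]) = (a[1], a[2]) = (27, 12) (two consecutive terms determine the rest), the sequence is periodic with period 24.
So a[1541] = a[1 + ((1541-1) mod 24)] = a[5] = 24.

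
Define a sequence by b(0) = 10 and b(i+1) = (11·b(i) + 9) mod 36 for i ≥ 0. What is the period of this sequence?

Computing terms: b(0) = 10; b(1) = 11; b(2) = 22; b(3) = 35; b(4) = 34; b(5) = 23; b(6) = 10.
Since b(6) = b(0) = 10, the sequence is periodic with period 6.

6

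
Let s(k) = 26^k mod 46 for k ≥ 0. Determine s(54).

8

Computing terms: s(0) = 1,  s(1) = 26,  s(2) = 32,  s(3) = 4,  s(4) = 12,  s(5) = 36,  s(6) = 16,  s(7) = 2,  s(8) = 6,  s(9) = 18,  s(10) = 8,  s(11) = 24,  s(12) = 26.
Since s(12) = s(1) = 26, the sequence is eventually periodic: after a pre-period of length 1 it cycles with period 11.
For k ≥ 1, s(k) depends only on (k - 1) mod 11. (54 - 1) mod 11 = 9, so s(54) = s(10) = 8.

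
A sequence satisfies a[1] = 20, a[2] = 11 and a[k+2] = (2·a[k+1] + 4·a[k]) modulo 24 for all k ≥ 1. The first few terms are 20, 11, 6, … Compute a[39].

0

Computing terms: a[1] = 20, a[2] = 11, a[3] = 6, a[4] = 8, a[5] = 16, a[6] = 16, a[7] = 0, a[8] = 16, a[9] = 8, a[10] = 8, a[11] = 0, a[12] = 8, a[13] = 16.
Since (a[12], a[13]) = (a[4], a[5]) = (8, 16) (two consecutive terms determine the rest), the sequence is eventually periodic: after a pre-period of length 3 it cycles with period 8.
For k ≥ 4, a[k] depends only on (k - 4) mod 8. (39 - 4) mod 8 = 3, so a[39] = a[7] = 0.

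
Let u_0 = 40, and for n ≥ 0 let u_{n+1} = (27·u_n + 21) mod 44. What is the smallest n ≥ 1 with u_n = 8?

Computing terms: u_0 = 40,  u_1 = 1,  u_2 = 4,  u_3 = 41,  u_4 = 28,  u_5 = 29,  u_6 = 12,  u_7 = 37,  u_8 = 8,  u_9 = 17,  u_{10} = 40.
Since u_{10} = u_0 = 40, the sequence is periodic with period 10.
The value 8 first appears (with n ≥ 1) at u_8.

8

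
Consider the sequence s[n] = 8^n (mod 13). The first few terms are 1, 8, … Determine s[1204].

1

We have s[0] = 1,  s[1] = 8,  s[2] = 12,  s[3] = 5,  s[4] = 1.
The sequence repeats with period 4.
So s[1204] = s[0 + ((1204-0) mod 4)] = s[0] = 1.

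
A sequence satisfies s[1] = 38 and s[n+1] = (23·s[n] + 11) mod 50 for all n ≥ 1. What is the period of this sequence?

20

Listing terms: s[1] = 38,  s[2] = 35,  s[3] = 16,  s[4] = 29,  s[5] = 28,  s[6] = 5,  s[7] = 26,  s[8] = 9,  s[9] = 18,  s[10] = 25,  s[11] = 36,  s[12] = 39,  s[13] = 8,  s[14] = 45,  s[15] = 46,  s[16] = 19,  s[17] = 48,  s[18] = 15,  s[19] = 6,  s[20] = 49,  s[21] = 38.
Since s[21] = s[1] = 38, the sequence is periodic with period 20.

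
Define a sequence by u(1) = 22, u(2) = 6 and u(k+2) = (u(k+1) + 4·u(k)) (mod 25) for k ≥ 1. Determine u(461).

We have u(1) = 22,  u(2) = 6,  u(3) = 19,  u(4) = 18,  u(5) = 19,  u(6) = 16,  u(7) = 17,  u(8) = 6,  u(9) = 24,  u(10) = 23,  u(11) = 19,  u(12) = 11,  u(13) = 12,  u(14) = 6,  u(15) = 4,  u(16) = 3,  u(17) = 19,  u(18) = 6,  u(19) = 7,  u(20) = 6,  u(21) = 9,  u(22) = 8,  u(23) = 19,  u(24) = 1,  u(25) = 2,  u(26) = 6,  u(27) = 14,  u(28) = 13,  u(29) = 19,  u(30) = 21,  u(31) = 22,  u(32) = 6.
The sequence repeats with period 30.
(461 - 1) mod 30 = 10, so u(461) = u(11) = 19.

19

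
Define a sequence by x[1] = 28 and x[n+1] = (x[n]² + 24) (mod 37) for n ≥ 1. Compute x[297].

We have x[1] = 28, x[2] = 31, x[3] = 23, x[4] = 35, x[5] = 28.
Since x[5] = x[1] = 28, the sequence is periodic with period 4.
(297 - 1) mod 4 = 0, so x[297] = x[1] = 28.

28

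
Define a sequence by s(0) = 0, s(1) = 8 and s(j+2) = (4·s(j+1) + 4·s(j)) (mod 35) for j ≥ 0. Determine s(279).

Listing terms: s(0) = 0, s(1) = 8, s(2) = 32, s(3) = 20, s(4) = 33, s(5) = 2, s(6) = 0, s(7) = 8.
Since (s(6), s(7)) = (s(0), s(1)) = (0, 8) (two consecutive terms determine the rest), the sequence is periodic with period 6.
(279 - 0) mod 6 = 3, so s(279) = s(3) = 20.

20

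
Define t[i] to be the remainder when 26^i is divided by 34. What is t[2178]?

30

Listing terms: t[1] = 26, t[2] = 30, t[3] = 32, t[4] = 16, t[5] = 8, t[6] = 4, t[7] = 2, t[8] = 18, t[9] = 26.
Since t[9] = t[1] = 26, the sequence is periodic with period 8.
So t[2178] = t[1 + ((2178-1) mod 8)] = t[2] = 30.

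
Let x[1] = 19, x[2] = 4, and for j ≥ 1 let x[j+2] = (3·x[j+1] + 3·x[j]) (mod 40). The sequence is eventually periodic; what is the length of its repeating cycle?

Listing terms: x[1] = 19, x[2] = 4, x[3] = 29, x[4] = 19, x[5] = 24, x[6] = 9, x[7] = 19, x[8] = 4.
Since (x[7], x[8]) = (x[1], x[2]) = (19, 4) (two consecutive terms determine the rest), the sequence is periodic with period 6.

6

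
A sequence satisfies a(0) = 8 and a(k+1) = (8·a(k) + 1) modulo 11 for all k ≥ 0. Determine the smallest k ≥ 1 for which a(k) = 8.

10

We have a(0) = 8; a(1) = 10; a(2) = 4; a(3) = 0; a(4) = 1; a(5) = 9; a(6) = 7; a(7) = 2; a(8) = 6; a(9) = 5; a(10) = 8.
Since a(10) = a(0) = 8, the sequence is periodic with period 10.
The value 8 next appears (with k ≥ 1) at a(10).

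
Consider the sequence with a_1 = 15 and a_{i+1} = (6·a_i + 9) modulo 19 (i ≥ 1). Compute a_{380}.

a_1 = 15, a_2 = 4, a_3 = 14, a_4 = 17, a_5 = 16, a_6 = 10, a_7 = 12, a_8 = 5, a_9 = 1, a_{10} = 15.
The sequence repeats with period 9.
So a_{380} = a_{1 + ((380-1) mod 9)} = a_2 = 4.

4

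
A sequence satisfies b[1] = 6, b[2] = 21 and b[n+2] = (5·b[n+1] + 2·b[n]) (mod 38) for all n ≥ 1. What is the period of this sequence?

Listing terms: b[1] = 6; b[2] = 21; b[3] = 3; b[4] = 19; b[5] = 25; b[6] = 11; b[7] = 29; b[8] = 15; b[9] = 19; b[10] = 11; b[11] = 17; b[12] = 31; b[13] = 37; b[14] = 19; b[15] = 17; b[16] = 9; b[17] = 3; b[18] = 33; b[19] = 19; b[20] = 9; b[21] = 7; b[22] = 15; b[23] = 13; b[24] = 19; b[25] = 7; b[26] = 35; b[27] = 37; b[28] = 27; b[29] = 19; b[30] = 35; b[31] = 23; b[32] = 33; b[33] = 21; b[34] = 19; b[35] = 23; b[36] = 1; b[37] = 13; b[38] = 29; b[39] = 19; b[40] = 1; b[41] = 5; b[42] = 27; b[43] = 31; b[44] = 19; b[45] = 5; b[46] = 25; b[47] = 21; b[48] = 3.
Since (b[47], b[48]) = (b[2], b[3]) = (21, 3) (two consecutive terms determine the rest), the sequence is eventually periodic: after a pre-period of length 1 it cycles with period 45.

45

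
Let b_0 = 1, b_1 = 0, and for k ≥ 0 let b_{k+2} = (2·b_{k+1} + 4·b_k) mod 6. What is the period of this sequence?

8

b_0 = 1,  b_1 = 0,  b_2 = 4,  b_3 = 2,  b_4 = 2,  b_5 = 0,  b_6 = 2,  b_7 = 4,  b_8 = 4,  b_9 = 0,  b_{10} = 4.
Since (b_9, b_{10}) = (b_1, b_2) = (0, 4) (two consecutive terms determine the rest), the sequence is eventually periodic: after a pre-period of length 1 it cycles with period 8.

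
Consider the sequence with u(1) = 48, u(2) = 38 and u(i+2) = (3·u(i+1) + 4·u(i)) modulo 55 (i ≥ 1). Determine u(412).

We have u(1) = 48,  u(2) = 38,  u(3) = 31,  u(4) = 25,  u(5) = 34,  u(6) = 37,  u(7) = 27,  u(8) = 9,  u(9) = 25,  u(10) = 1,  u(11) = 48,  u(12) = 38.
The sequence repeats with period 10.
(412 - 1) mod 10 = 1, so u(412) = u(2) = 38.

38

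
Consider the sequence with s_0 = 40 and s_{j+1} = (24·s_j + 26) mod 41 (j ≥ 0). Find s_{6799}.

4

Computing terms: s_0 = 40; s_1 = 2; s_2 = 33; s_3 = 39; s_4 = 19; s_5 = 31; s_6 = 32; s_7 = 15; s_8 = 17; s_9 = 24; s_{10} = 28; s_{11} = 1; s_{12} = 9; s_{13} = 37; s_{14} = 12; s_{15} = 27; s_{16} = 18; s_{17} = 7; s_{18} = 30; s_{19} = 8; s_{20} = 13; s_{21} = 10; s_{22} = 20; s_{23} = 14; s_{24} = 34; s_{25} = 22; s_{26} = 21; s_{27} = 38; s_{28} = 36; s_{29} = 29; s_{30} = 25; s_{31} = 11; s_{32} = 3; s_{33} = 16; s_{34} = 0; s_{35} = 26; s_{36} = 35; s_{37} = 5; s_{38} = 23; s_{39} = 4; s_{40} = 40.
The sequence repeats with period 40.
So s_{6799} = s_{0 + ((6799-0) mod 40)} = s_{39} = 4.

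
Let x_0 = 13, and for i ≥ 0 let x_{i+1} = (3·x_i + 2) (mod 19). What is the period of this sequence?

x_0 = 13, x_1 = 3, x_2 = 11, x_3 = 16, x_4 = 12, x_5 = 0, x_6 = 2, x_7 = 8, x_8 = 7, x_9 = 4, x_{10} = 14, x_{11} = 6, x_{12} = 1, x_{13} = 5, x_{14} = 17, x_{15} = 15, x_{16} = 9, x_{17} = 10, x_{18} = 13.
The sequence repeats with period 18.

18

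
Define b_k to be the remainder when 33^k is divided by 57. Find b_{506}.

6

b_1 = 33,  b_2 = 6,  b_3 = 27,  b_4 = 36,  b_5 = 48,  b_6 = 45,  b_7 = 3,  b_8 = 42,  b_9 = 18,  b_{10} = 24,  b_{11} = 51,  b_{12} = 30,  b_{13} = 21,  b_{14} = 9,  b_{15} = 12,  b_{16} = 54,  b_{17} = 15,  b_{18} = 39,  b_{19} = 33.
The sequence repeats with period 18.
(506 - 1) mod 18 = 1, so b_{506} = b_2 = 6.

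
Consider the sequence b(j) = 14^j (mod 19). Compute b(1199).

13

Listing terms: b(0) = 1, b(1) = 14, b(2) = 6, b(3) = 8, b(4) = 17, b(5) = 10, b(6) = 7, b(7) = 3, b(8) = 4, b(9) = 18, b(10) = 5, b(11) = 13, b(12) = 11, b(13) = 2, b(14) = 9, b(15) = 12, b(16) = 16, b(17) = 15, b(18) = 1.
Since b(18) = b(0) = 1, the sequence is periodic with period 18.
(1199 - 0) mod 18 = 11, so b(1199) = b(11) = 13.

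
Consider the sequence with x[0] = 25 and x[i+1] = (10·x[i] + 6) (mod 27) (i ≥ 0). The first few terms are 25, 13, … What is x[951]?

Computing terms: x[0] = 25, x[1] = 13, x[2] = 1, x[3] = 16, x[4] = 4, x[5] = 19, x[6] = 7, x[7] = 22, x[8] = 10, x[9] = 25.
The sequence repeats with period 9.
(951 - 0) mod 9 = 6, so x[951] = x[6] = 7.

7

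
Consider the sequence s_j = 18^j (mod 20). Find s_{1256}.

16

Listing terms: s_0 = 1; s_1 = 18; s_2 = 4; s_3 = 12; s_4 = 16; s_5 = 8; s_6 = 4.
Since s_6 = s_2 = 4, the sequence is eventually periodic: after a pre-period of length 2 it cycles with period 4.
For j ≥ 2, s_j depends only on (j - 2) mod 4. (1256 - 2) mod 4 = 2, so s_{1256} = s_4 = 16.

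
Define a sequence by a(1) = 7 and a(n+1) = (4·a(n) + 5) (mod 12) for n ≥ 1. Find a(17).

We have a(1) = 7, a(2) = 9, a(3) = 5, a(4) = 1, a(5) = 9.
Since a(5) = a(2) = 9, the sequence is eventually periodic: after a pre-period of length 1 it cycles with period 3.
For n ≥ 2, a(n) depends only on (n - 2) mod 3. (17 - 2) mod 3 = 0, so a(17) = a(2) = 9.

9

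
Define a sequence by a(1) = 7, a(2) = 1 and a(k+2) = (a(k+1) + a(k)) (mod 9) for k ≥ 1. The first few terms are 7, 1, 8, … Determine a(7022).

a(1) = 7,  a(2) = 1,  a(3) = 8,  a(4) = 0,  a(5) = 8,  a(6) = 8,  a(7) = 7,  a(8) = 6,  a(9) = 4,  a(10) = 1,  a(11) = 5,  a(12) = 6,  a(13) = 2,  a(14) = 8,  a(15) = 1,  a(16) = 0,  a(17) = 1,  a(18) = 1,  a(19) = 2,  a(20) = 3,  a(21) = 5,  a(22) = 8,  a(23) = 4,  a(24) = 3,  a(25) = 7,  a(26) = 1.
Since (a(25), a(26)) = (a(1), a(2)) = (7, 1) (two consecutive terms determine the rest), the sequence is periodic with period 24.
So a(7022) = a(1 + ((7022-1) mod 24)) = a(14) = 8.

8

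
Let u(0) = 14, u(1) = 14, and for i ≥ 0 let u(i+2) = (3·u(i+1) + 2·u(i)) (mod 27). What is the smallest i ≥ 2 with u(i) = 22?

3

u(0) = 14,  u(1) = 14,  u(2) = 16,  u(3) = 22,  u(4) = 17,  u(5) = 14,  u(6) = 22,  u(7) = 13,  u(8) = 2,  u(9) = 5,  u(10) = 19,  u(11) = 13,  u(12) = 23,  u(13) = 14,  u(14) = 7,  u(15) = 22,  u(16) = 26,  u(17) = 14,  u(18) = 13,  u(19) = 13,  u(20) = 11,  u(21) = 5,  u(22) = 10,  u(23) = 13,  u(24) = 5,  u(25) = 14,  u(26) = 25,  u(27) = 22,  u(28) = 8,  u(29) = 14,  u(30) = 4,  u(31) = 13,  u(32) = 20,  u(33) = 5,  u(34) = 1,  u(35) = 13,  u(36) = 14,  u(37) = 14.
Since (u(36), u(37)) = (u(0), u(1)) = (14, 14) (two consecutive terms determine the rest), the sequence is periodic with period 36.
The value 22 first appears (with i ≥ 2) at u(3).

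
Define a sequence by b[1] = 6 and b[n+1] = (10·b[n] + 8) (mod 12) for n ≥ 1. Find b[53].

Listing terms: b[1] = 6, b[2] = 8, b[3] = 4, b[4] = 0, b[5] = 8.
Since b[5] = b[2] = 8, the sequence is eventually periodic: after a pre-period of length 1 it cycles with period 3.
For n ≥ 2, b[n] depends only on (n - 2) mod 3. (53 - 2) mod 3 = 0, so b[53] = b[2] = 8.

8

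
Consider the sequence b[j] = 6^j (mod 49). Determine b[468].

Listing terms: b[1] = 6,  b[2] = 36,  b[3] = 20,  b[4] = 22,  b[5] = 34,  b[6] = 8,  b[7] = 48,  b[8] = 43,  b[9] = 13,  b[10] = 29,  b[11] = 27,  b[12] = 15,  b[13] = 41,  b[14] = 1,  b[15] = 6.
The sequence repeats with period 14.
(468 - 1) mod 14 = 5, so b[468] = b[6] = 8.

8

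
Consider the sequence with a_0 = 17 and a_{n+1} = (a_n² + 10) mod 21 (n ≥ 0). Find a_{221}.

a_0 = 17, a_1 = 5, a_2 = 14, a_3 = 17.
Since a_3 = a_0 = 17, the sequence is periodic with period 3.
So a_{221} = a_{0 + ((221-0) mod 3)} = a_2 = 14.

14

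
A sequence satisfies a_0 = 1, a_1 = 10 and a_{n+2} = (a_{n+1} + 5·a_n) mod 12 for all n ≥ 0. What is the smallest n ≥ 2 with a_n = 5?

a_0 = 1; a_1 = 10; a_2 = 3; a_3 = 5; a_4 = 8; a_5 = 9; a_6 = 1; a_7 = 10.
The sequence repeats with period 6.
The value 5 first appears (with n ≥ 2) at a_3.

3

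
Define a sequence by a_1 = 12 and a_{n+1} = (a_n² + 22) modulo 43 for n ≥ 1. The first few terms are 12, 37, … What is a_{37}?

Listing terms: a_1 = 12, a_2 = 37, a_3 = 15, a_4 = 32, a_5 = 14, a_6 = 3, a_7 = 31, a_8 = 37.
Since a_8 = a_2 = 37, the sequence is eventually periodic: after a pre-period of length 1 it cycles with period 6.
For n ≥ 2, a_n depends only on (n - 2) mod 6. (37 - 2) mod 6 = 5, so a_{37} = a_7 = 31.

31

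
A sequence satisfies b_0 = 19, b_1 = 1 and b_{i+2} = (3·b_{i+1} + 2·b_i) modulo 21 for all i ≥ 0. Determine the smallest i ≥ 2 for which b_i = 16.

Listing terms: b_0 = 19; b_1 = 1; b_2 = 20; b_3 = 20; b_4 = 16; b_5 = 4; b_6 = 2; b_7 = 14; b_8 = 4; b_9 = 19; b_{10} = 2; b_{11} = 2; b_{12} = 10; b_{13} = 13; b_{14} = 17; b_{15} = 14; b_{16} = 13; b_{17} = 4; b_{18} = 17; b_{19} = 17; b_{20} = 1; b_{21} = 16; b_{22} = 8; b_{23} = 14; b_{24} = 16; b_{25} = 13; b_{26} = 8; b_{27} = 8; b_{28} = 19; b_{29} = 10; b_{30} = 5; b_{31} = 14; b_{32} = 10; b_{33} = 16; b_{34} = 5; b_{35} = 5; b_{36} = 4; b_{37} = 1; b_{38} = 11; b_{39} = 14; b_{40} = 1; b_{41} = 10; b_{42} = 11; b_{43} = 11; b_{44} = 13; b_{45} = 19; b_{46} = 20; b_{47} = 14; b_{48} = 19; b_{49} = 1.
Since (b_{48}, b_{49}) = (b_0, b_1) = (19, 1) (two consecutive terms determine the rest), the sequence is periodic with period 48.
The value 16 first appears (with i ≥ 2) at b_4.

4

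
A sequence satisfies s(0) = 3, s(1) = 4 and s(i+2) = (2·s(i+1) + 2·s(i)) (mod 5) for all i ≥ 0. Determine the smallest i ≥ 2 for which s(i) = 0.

4

We have s(0) = 3, s(1) = 4, s(2) = 4, s(3) = 1, s(4) = 0, s(5) = 2, s(6) = 4, s(7) = 2, s(8) = 2, s(9) = 3, s(10) = 0, s(11) = 1, s(12) = 2, s(13) = 1, s(14) = 1, s(15) = 4, s(16) = 0, s(17) = 3, s(18) = 1, s(19) = 3, s(20) = 3, s(21) = 2, s(22) = 0, s(23) = 4, s(24) = 3, s(25) = 4.
The sequence repeats with period 24.
The value 0 first appears (with i ≥ 2) at s(4).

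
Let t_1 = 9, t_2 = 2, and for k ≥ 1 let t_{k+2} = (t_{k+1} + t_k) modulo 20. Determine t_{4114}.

17

Listing terms: t_1 = 9; t_2 = 2; t_3 = 11; t_4 = 13; t_5 = 4; t_6 = 17; t_7 = 1; t_8 = 18; t_9 = 19; t_{10} = 17; t_{11} = 16; t_{12} = 13; t_{13} = 9; t_{14} = 2.
The sequence repeats with period 12.
So t_{4114} = t_{1 + ((4114-1) mod 12)} = t_{10} = 17.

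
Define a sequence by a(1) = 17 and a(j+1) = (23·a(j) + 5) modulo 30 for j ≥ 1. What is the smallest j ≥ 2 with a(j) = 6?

2

a(1) = 17, a(2) = 6, a(3) = 23, a(4) = 24, a(5) = 17.
Since a(5) = a(1) = 17, the sequence is periodic with period 4.
The value 6 first appears (with j ≥ 2) at a(2).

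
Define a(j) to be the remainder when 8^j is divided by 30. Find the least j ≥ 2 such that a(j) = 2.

3

Computing terms: a(1) = 8,  a(2) = 4,  a(3) = 2,  a(4) = 16,  a(5) = 8.
The sequence repeats with period 4.
The value 2 first appears (with j ≥ 2) at a(3).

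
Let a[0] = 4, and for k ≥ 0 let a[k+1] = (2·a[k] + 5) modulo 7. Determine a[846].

Computing terms: a[0] = 4, a[1] = 6, a[2] = 3, a[3] = 4.
The sequence repeats with period 3.
So a[846] = a[0 + ((846-0) mod 3)] = a[0] = 4.

4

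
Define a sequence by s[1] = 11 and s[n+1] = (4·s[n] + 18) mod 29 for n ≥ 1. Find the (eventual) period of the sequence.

Listing terms: s[1] = 11; s[2] = 4; s[3] = 5; s[4] = 9; s[5] = 25; s[6] = 2; s[7] = 26; s[8] = 6; s[9] = 13; s[10] = 12; s[11] = 8; s[12] = 21; s[13] = 15; s[14] = 20; s[15] = 11.
The sequence repeats with period 14.

14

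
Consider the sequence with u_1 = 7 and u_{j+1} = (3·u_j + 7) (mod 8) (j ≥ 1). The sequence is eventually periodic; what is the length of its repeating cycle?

4

u_1 = 7, u_2 = 4, u_3 = 3, u_4 = 0, u_5 = 7.
The sequence repeats with period 4.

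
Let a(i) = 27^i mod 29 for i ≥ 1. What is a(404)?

a(1) = 27, a(2) = 4, a(3) = 21, a(4) = 16, a(5) = 26, a(6) = 6, a(7) = 17, a(8) = 24, a(9) = 10, a(10) = 9, a(11) = 11, a(12) = 7, a(13) = 15, a(14) = 28, a(15) = 2, a(16) = 25, a(17) = 8, a(18) = 13, a(19) = 3, a(20) = 23, a(21) = 12, a(22) = 5, a(23) = 19, a(24) = 20, a(25) = 18, a(26) = 22, a(27) = 14, a(28) = 1, a(29) = 27.
Since a(29) = a(1) = 27, the sequence is periodic with period 28.
(404 - 1) mod 28 = 11, so a(404) = a(12) = 7.

7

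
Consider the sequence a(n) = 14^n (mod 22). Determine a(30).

Computing terms: a(0) = 1; a(1) = 14; a(2) = 20; a(3) = 16; a(4) = 4; a(5) = 12; a(6) = 14.
Since a(6) = a(1) = 14, the sequence is eventually periodic: after a pre-period of length 1 it cycles with period 5.
For n ≥ 1, a(n) depends only on (n - 1) mod 5. (30 - 1) mod 5 = 4, so a(30) = a(5) = 12.

12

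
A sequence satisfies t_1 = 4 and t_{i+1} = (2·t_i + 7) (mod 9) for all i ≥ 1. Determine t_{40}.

t_1 = 4, t_2 = 6, t_3 = 1, t_4 = 0, t_5 = 7, t_6 = 3, t_7 = 4.
Since t_7 = t_1 = 4, the sequence is periodic with period 6.
So t_{40} = t_{1 + ((40-1) mod 6)} = t_4 = 0.

0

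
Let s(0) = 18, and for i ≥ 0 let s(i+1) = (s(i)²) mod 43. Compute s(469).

We have s(0) = 18, s(1) = 23, s(2) = 13, s(3) = 40, s(4) = 9, s(5) = 38, s(6) = 25, s(7) = 23.
Since s(7) = s(1) = 23, the sequence is eventually periodic: after a pre-period of length 1 it cycles with period 6.
For i ≥ 1, s(i) depends only on (i - 1) mod 6. (469 - 1) mod 6 = 0, so s(469) = s(1) = 23.

23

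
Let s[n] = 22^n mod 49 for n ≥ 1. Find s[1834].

Listing terms: s[1] = 22,  s[2] = 43,  s[3] = 15,  s[4] = 36,  s[5] = 8,  s[6] = 29,  s[7] = 1,  s[8] = 22.
The sequence repeats with period 7.
So s[1834] = s[1 + ((1834-1) mod 7)] = s[7] = 1.

1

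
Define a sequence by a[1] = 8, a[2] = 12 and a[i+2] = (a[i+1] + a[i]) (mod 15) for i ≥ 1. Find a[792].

Listing terms: a[1] = 8; a[2] = 12; a[3] = 5; a[4] = 2; a[5] = 7; a[6] = 9; a[7] = 1; a[8] = 10; a[9] = 11; a[10] = 6; a[11] = 2; a[12] = 8; a[13] = 10; a[14] = 3; a[15] = 13; a[16] = 1; a[17] = 14; a[18] = 0; a[19] = 14; a[20] = 14; a[21] = 13; a[22] = 12; a[23] = 10; a[24] = 7; a[25] = 2; a[26] = 9; a[27] = 11; a[28] = 5; a[29] = 1; a[30] = 6; a[31] = 7; a[32] = 13; a[33] = 5; a[34] = 3; a[35] = 8; a[36] = 11; a[37] = 4; a[38] = 0; a[39] = 4; a[40] = 4; a[41] = 8; a[42] = 12.
Since (a[41], a[42]) = (a[1], a[2]) = (8, 12) (two consecutive terms determine the rest), the sequence is periodic with period 40.
(792 - 1) mod 40 = 31, so a[792] = a[32] = 13.

13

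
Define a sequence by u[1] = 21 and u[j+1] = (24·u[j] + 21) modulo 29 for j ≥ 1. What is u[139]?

We have u[1] = 21; u[2] = 3; u[3] = 6; u[4] = 20; u[5] = 8; u[6] = 10; u[7] = 0; u[8] = 21.
The sequence repeats with period 7.
(139 - 1) mod 7 = 5, so u[139] = u[6] = 10.

10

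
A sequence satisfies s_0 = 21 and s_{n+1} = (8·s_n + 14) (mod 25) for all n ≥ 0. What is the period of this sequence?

We have s_0 = 21, s_1 = 7, s_2 = 20, s_3 = 24, s_4 = 6, s_5 = 12, s_6 = 10, s_7 = 19, s_8 = 16, s_9 = 17, s_{10} = 0, s_{11} = 14, s_{12} = 1, s_{13} = 22, s_{14} = 15, s_{15} = 9, s_{16} = 11, s_{17} = 2, s_{18} = 5, s_{19} = 4, s_{20} = 21.
The sequence repeats with period 20.

20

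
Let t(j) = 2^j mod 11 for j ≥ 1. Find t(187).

7

Computing terms: t(1) = 2, t(2) = 4, t(3) = 8, t(4) = 5, t(5) = 10, t(6) = 9, t(7) = 7, t(8) = 3, t(9) = 6, t(10) = 1, t(11) = 2.
The sequence repeats with period 10.
So t(187) = t(1 + ((187-1) mod 10)) = t(7) = 7.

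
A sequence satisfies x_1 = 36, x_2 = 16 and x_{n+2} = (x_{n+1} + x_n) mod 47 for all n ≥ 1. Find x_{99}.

Computing terms: x_1 = 36,  x_2 = 16,  x_3 = 5,  x_4 = 21,  x_5 = 26,  x_6 = 0,  x_7 = 26,  x_8 = 26,  x_9 = 5,  x_{10} = 31,  x_{11} = 36,  x_{12} = 20,  x_{13} = 9,  x_{14} = 29,  x_{15} = 38,  x_{16} = 20,  x_{17} = 11,  x_{18} = 31,  x_{19} = 42,  x_{20} = 26,  x_{21} = 21,  x_{22} = 0,  x_{23} = 21,  x_{24} = 21,  x_{25} = 42,  x_{26} = 16,  x_{27} = 11,  x_{28} = 27,  x_{29} = 38,  x_{30} = 18,  x_{31} = 9,  x_{32} = 27,  x_{33} = 36,  x_{34} = 16.
The sequence repeats with period 32.
So x_{99} = x_{1 + ((99-1) mod 32)} = x_3 = 5.

5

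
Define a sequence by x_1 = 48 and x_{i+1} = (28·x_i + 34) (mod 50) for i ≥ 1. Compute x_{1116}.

38

x_1 = 48; x_2 = 28; x_3 = 18; x_4 = 38; x_5 = 48.
The sequence repeats with period 4.
So x_{1116} = x_{1 + ((1116-1) mod 4)} = x_4 = 38.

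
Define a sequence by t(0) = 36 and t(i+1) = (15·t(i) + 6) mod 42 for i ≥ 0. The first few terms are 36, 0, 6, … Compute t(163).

Computing terms: t(0) = 36; t(1) = 0; t(2) = 6; t(3) = 12; t(4) = 18; t(5) = 24; t(6) = 30; t(7) = 36.
The sequence repeats with period 7.
So t(163) = t(0 + ((163-0) mod 7)) = t(2) = 6.

6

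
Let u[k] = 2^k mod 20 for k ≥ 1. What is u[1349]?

We have u[1] = 2, u[2] = 4, u[3] = 8, u[4] = 16, u[5] = 12, u[6] = 4.
Since u[6] = u[2] = 4, the sequence is eventually periodic: after a pre-period of length 1 it cycles with period 4.
For k ≥ 2, u[k] depends only on (k - 2) mod 4. (1349 - 2) mod 4 = 3, so u[1349] = u[5] = 12.

12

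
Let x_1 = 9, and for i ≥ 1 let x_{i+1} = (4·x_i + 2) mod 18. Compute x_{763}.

12

x_1 = 9; x_2 = 2; x_3 = 10; x_4 = 6; x_5 = 8; x_6 = 16; x_7 = 12; x_8 = 14; x_9 = 4; x_{10} = 0; x_{11} = 2.
Since x_{11} = x_2 = 2, the sequence is eventually periodic: after a pre-period of length 1 it cycles with period 9.
For i ≥ 2, x_i depends only on (i - 2) mod 9. (763 - 2) mod 9 = 5, so x_{763} = x_7 = 12.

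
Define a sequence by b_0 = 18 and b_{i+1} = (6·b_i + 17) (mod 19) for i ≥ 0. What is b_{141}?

4

b_0 = 18; b_1 = 11; b_2 = 7; b_3 = 2; b_4 = 10; b_5 = 1; b_6 = 4; b_7 = 3; b_8 = 16; b_9 = 18.
Since b_9 = b_0 = 18, the sequence is periodic with period 9.
(141 - 0) mod 9 = 6, so b_{141} = b_6 = 4.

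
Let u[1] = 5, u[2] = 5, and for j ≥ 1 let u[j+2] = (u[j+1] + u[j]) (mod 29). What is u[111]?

5

Listing terms: u[1] = 5, u[2] = 5, u[3] = 10, u[4] = 15, u[5] = 25, u[6] = 11, u[7] = 7, u[8] = 18, u[9] = 25, u[10] = 14, u[11] = 10, u[12] = 24, u[13] = 5, u[14] = 0, u[15] = 5, u[16] = 5.
The sequence repeats with period 14.
(111 - 1) mod 14 = 12, so u[111] = u[13] = 5.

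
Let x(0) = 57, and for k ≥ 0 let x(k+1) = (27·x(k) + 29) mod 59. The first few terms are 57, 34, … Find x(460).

We have x(0) = 57, x(1) = 34, x(2) = 3, x(3) = 51, x(4) = 49, x(5) = 54, x(6) = 12, x(7) = 58, x(8) = 2, x(9) = 24, x(10) = 28, x(11) = 18, x(12) = 43, x(13) = 10, x(14) = 4, x(15) = 19, x(16) = 11, x(17) = 31, x(18) = 40, x(19) = 47, x(20) = 0, x(21) = 29, x(22) = 45, x(23) = 5, x(24) = 46, x(25) = 32, x(26) = 8, x(27) = 9, x(28) = 36, x(29) = 57.
The sequence repeats with period 29.
So x(460) = x(0 + ((460-0) mod 29)) = x(25) = 32.

32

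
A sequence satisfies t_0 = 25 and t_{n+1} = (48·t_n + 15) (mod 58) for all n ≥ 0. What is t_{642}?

19

Listing terms: t_0 = 25, t_1 = 55, t_2 = 45, t_3 = 29, t_4 = 15, t_5 = 39, t_6 = 31, t_7 = 53, t_8 = 7, t_9 = 3, t_{10} = 43, t_{11} = 49, t_{12} = 47, t_{13} = 9, t_{14} = 41, t_{15} = 11, t_{16} = 21, t_{17} = 37, t_{18} = 51, t_{19} = 27, t_{20} = 35, t_{21} = 13, t_{22} = 1, t_{23} = 5, t_{24} = 23, t_{25} = 17, t_{26} = 19, t_{27} = 57, t_{28} = 25.
The sequence repeats with period 28.
So t_{642} = t_{0 + ((642-0) mod 28)} = t_{26} = 19.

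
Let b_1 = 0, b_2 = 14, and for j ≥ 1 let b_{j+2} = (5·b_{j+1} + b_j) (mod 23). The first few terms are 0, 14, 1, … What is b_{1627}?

b_1 = 0, b_2 = 14, b_3 = 1, b_4 = 19, b_5 = 4, b_6 = 16, b_7 = 15, b_8 = 22, b_9 = 10, b_{10} = 3, b_{11} = 2, b_{12} = 13, b_{13} = 21, b_{14} = 3, b_{15} = 13, b_{16} = 22, b_{17} = 8, b_{18} = 16, b_{19} = 19, b_{20} = 19, b_{21} = 22, b_{22} = 14, b_{23} = 0, b_{24} = 14.
The sequence repeats with period 22.
(1627 - 1) mod 22 = 20, so b_{1627} = b_{21} = 22.

22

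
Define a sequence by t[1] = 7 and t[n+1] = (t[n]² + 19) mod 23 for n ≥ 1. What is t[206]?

0

t[1] = 7,  t[2] = 22,  t[3] = 20,  t[4] = 5,  t[5] = 21,  t[6] = 0,  t[7] = 19,  t[8] = 12,  t[9] = 2,  t[10] = 0.
Since t[10] = t[6] = 0, the sequence is eventually periodic: after a pre-period of length 5 it cycles with period 4.
For n ≥ 6, t[n] depends only on (n - 6) mod 4. (206 - 6) mod 4 = 0, so t[206] = t[6] = 0.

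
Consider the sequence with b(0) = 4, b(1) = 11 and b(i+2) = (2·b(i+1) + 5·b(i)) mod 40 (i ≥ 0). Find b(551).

Computing terms: b(0) = 4,  b(1) = 11,  b(2) = 2,  b(3) = 19,  b(4) = 8,  b(5) = 31,  b(6) = 22,  b(7) = 39,  b(8) = 28,  b(9) = 11,  b(10) = 2.
Since (b(9), b(10)) = (b(1), b(2)) = (11, 2) (two consecutive terms determine the rest), the sequence is eventually periodic: after a pre-period of length 1 it cycles with period 8.
For i ≥ 1, b(i) depends only on (i - 1) mod 8. (551 - 1) mod 8 = 6, so b(551) = b(7) = 39.

39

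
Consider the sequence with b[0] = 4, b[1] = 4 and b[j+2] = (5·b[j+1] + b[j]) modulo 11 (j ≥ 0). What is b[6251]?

b[0] = 4,  b[1] = 4,  b[2] = 2,  b[3] = 3,  b[4] = 6,  b[5] = 0,  b[6] = 6,  b[7] = 8,  b[8] = 2,  b[9] = 7,  b[10] = 4,  b[11] = 5,  b[12] = 7,  b[13] = 7,  b[14] = 9,  b[15] = 8,  b[16] = 5,  b[17] = 0,  b[18] = 5,  b[19] = 3,  b[20] = 9,  b[21] = 4,  b[22] = 7,  b[23] = 6,  b[24] = 4,  b[25] = 4.
Since (b[24], b[25]) = (b[0], b[1]) = (4, 4) (two consecutive terms determine the rest), the sequence is periodic with period 24.
So b[6251] = b[0 + ((6251-0) mod 24)] = b[11] = 5.

5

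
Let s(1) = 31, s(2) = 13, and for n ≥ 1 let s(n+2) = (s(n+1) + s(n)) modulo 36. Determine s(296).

Computing terms: s(1) = 31, s(2) = 13, s(3) = 8, s(4) = 21, s(5) = 29, s(6) = 14, s(7) = 7, s(8) = 21, s(9) = 28, s(10) = 13, s(11) = 5, s(12) = 18, s(13) = 23, s(14) = 5, s(15) = 28, s(16) = 33, s(17) = 25, s(18) = 22, s(19) = 11, s(20) = 33, s(21) = 8, s(22) = 5, s(23) = 13, s(24) = 18, s(25) = 31, s(26) = 13.
The sequence repeats with period 24.
So s(296) = s(1 + ((296-1) mod 24)) = s(8) = 21.

21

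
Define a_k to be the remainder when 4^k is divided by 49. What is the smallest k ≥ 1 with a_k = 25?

10

a_0 = 1, a_1 = 4, a_2 = 16, a_3 = 15, a_4 = 11, a_5 = 44, a_6 = 29, a_7 = 18, a_8 = 23, a_9 = 43, a_{10} = 25, a_{11} = 2, a_{12} = 8, a_{13} = 32, a_{14} = 30, a_{15} = 22, a_{16} = 39, a_{17} = 9, a_{18} = 36, a_{19} = 46, a_{20} = 37, a_{21} = 1.
The sequence repeats with period 21.
The value 25 first appears (with k ≥ 1) at a_{10}.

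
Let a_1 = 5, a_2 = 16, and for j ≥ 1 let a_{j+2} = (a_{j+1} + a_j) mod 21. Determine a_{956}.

Computing terms: a_1 = 5; a_2 = 16; a_3 = 0; a_4 = 16; a_5 = 16; a_6 = 11; a_7 = 6; a_8 = 17; a_9 = 2; a_{10} = 19; a_{11} = 0; a_{12} = 19; a_{13} = 19; a_{14} = 17; a_{15} = 15; a_{16} = 11; a_{17} = 5; a_{18} = 16.
Since (a_{17}, a_{18}) = (a_1, a_2) = (5, 16) (two consecutive terms determine the rest), the sequence is periodic with period 16.
(956 - 1) mod 16 = 11, so a_{956} = a_{12} = 19.

19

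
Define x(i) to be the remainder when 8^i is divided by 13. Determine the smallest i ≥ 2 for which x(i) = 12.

2

x(1) = 8; x(2) = 12; x(3) = 5; x(4) = 1; x(5) = 8.
Since x(5) = x(1) = 8, the sequence is periodic with period 4.
The value 12 first appears (with i ≥ 2) at x(2).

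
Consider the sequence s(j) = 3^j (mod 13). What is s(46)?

We have s(1) = 3; s(2) = 9; s(3) = 1; s(4) = 3.
Since s(4) = s(1) = 3, the sequence is periodic with period 3.
(46 - 1) mod 3 = 0, so s(46) = s(1) = 3.

3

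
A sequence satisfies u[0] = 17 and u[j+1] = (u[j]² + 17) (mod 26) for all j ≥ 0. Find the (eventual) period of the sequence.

We have u[0] = 17; u[1] = 20; u[2] = 1; u[3] = 18; u[4] = 3; u[5] = 0; u[6] = 17.
The sequence repeats with period 6.

6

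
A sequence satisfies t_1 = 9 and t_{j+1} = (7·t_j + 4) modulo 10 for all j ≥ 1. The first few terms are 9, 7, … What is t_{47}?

3

t_1 = 9; t_2 = 7; t_3 = 3; t_4 = 5; t_5 = 9.
Since t_5 = t_1 = 9, the sequence is periodic with period 4.
So t_{47} = t_{1 + ((47-1) mod 4)} = t_3 = 3.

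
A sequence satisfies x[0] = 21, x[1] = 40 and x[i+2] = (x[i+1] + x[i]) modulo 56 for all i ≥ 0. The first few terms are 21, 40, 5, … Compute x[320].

x[0] = 21; x[1] = 40; x[2] = 5; x[3] = 45; x[4] = 50; x[5] = 39; x[6] = 33; x[7] = 16; x[8] = 49; x[9] = 9; x[10] = 2; x[11] = 11; x[12] = 13; x[13] = 24; x[14] = 37; x[15] = 5; x[16] = 42; x[17] = 47; x[18] = 33; x[19] = 24; x[20] = 1; x[21] = 25; x[22] = 26; x[23] = 51; x[24] = 21; x[25] = 16; x[26] = 37; x[27] = 53; x[28] = 34; x[29] = 31; x[30] = 9; x[31] = 40; x[32] = 49; x[33] = 33; x[34] = 26; x[35] = 3; x[36] = 29; x[37] = 32; x[38] = 5; x[39] = 37; x[40] = 42; x[41] = 23; x[42] = 9; x[43] = 32; x[44] = 41; x[45] = 17; x[46] = 2; x[47] = 19; x[48] = 21; x[49] = 40.
Since (x[48], x[49]) = (x[0], x[1]) = (21, 40) (two consecutive terms determine the rest), the sequence is periodic with period 48.
So x[320] = x[0 + ((320-0) mod 48)] = x[32] = 49.

49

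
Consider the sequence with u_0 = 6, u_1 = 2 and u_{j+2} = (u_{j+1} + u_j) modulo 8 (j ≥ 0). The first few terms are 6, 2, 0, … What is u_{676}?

We have u_0 = 6; u_1 = 2; u_2 = 0; u_3 = 2; u_4 = 2; u_5 = 4; u_6 = 6; u_7 = 2.
The sequence repeats with period 6.
So u_{676} = u_{0 + ((676-0) mod 6)} = u_4 = 2.

2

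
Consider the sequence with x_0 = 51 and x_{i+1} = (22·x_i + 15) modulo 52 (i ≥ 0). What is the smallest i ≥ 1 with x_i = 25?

3

Computing terms: x_0 = 51, x_1 = 45, x_2 = 17, x_3 = 25, x_4 = 45.
Since x_4 = x_1 = 45, the sequence is eventually periodic: after a pre-period of length 1 it cycles with period 3.
The value 25 first appears (with i ≥ 1) at x_3.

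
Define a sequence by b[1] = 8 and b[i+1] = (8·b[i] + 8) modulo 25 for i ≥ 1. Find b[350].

12

Listing terms: b[1] = 8, b[2] = 22, b[3] = 9, b[4] = 5, b[5] = 23, b[6] = 17, b[7] = 19, b[8] = 10, b[9] = 13, b[10] = 12, b[11] = 4, b[12] = 15, b[13] = 3, b[14] = 7, b[15] = 14, b[16] = 20, b[17] = 18, b[18] = 2, b[19] = 24, b[20] = 0, b[21] = 8.
Since b[21] = b[1] = 8, the sequence is periodic with period 20.
(350 - 1) mod 20 = 9, so b[350] = b[10] = 12.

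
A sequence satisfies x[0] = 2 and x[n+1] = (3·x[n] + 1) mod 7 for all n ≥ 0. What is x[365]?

5

x[0] = 2,  x[1] = 0,  x[2] = 1,  x[3] = 4,  x[4] = 6,  x[5] = 5,  x[6] = 2.
Since x[6] = x[0] = 2, the sequence is periodic with period 6.
So x[365] = x[0 + ((365-0) mod 6)] = x[5] = 5.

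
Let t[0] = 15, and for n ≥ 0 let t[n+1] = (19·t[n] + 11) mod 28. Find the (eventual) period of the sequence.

Computing terms: t[0] = 15,  t[1] = 16,  t[2] = 7,  t[3] = 4,  t[4] = 3,  t[5] = 12,  t[6] = 15.
The sequence repeats with period 6.

6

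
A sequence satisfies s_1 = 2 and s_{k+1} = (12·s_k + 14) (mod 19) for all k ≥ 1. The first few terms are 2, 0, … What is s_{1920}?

18

We have s_1 = 2,  s_2 = 0,  s_3 = 14,  s_4 = 11,  s_5 = 13,  s_6 = 18,  s_7 = 2.
The sequence repeats with period 6.
(1920 - 1) mod 6 = 5, so s_{1920} = s_6 = 18.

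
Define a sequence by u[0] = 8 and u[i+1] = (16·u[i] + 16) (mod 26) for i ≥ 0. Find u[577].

Listing terms: u[0] = 8,  u[1] = 14,  u[2] = 6,  u[3] = 8.
Since u[3] = u[0] = 8, the sequence is periodic with period 3.
So u[577] = u[0 + ((577-0) mod 3)] = u[1] = 14.

14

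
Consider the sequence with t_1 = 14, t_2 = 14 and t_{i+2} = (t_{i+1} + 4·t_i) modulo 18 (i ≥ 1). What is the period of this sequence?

24

Computing terms: t_1 = 14, t_2 = 14, t_3 = 16, t_4 = 0, t_5 = 10, t_6 = 10, t_7 = 14, t_8 = 0, t_9 = 2, t_{10} = 2, t_{11} = 10, t_{12} = 0, t_{13} = 4, t_{14} = 4, t_{15} = 2, t_{16} = 0, t_{17} = 8, t_{18} = 8, t_{19} = 4, t_{20} = 0, t_{21} = 16, t_{22} = 16, t_{23} = 8, t_{24} = 0, t_{25} = 14, t_{26} = 14.
Since (t_{25}, t_{26}) = (t_1, t_2) = (14, 14) (two consecutive terms determine the rest), the sequence is periodic with period 24.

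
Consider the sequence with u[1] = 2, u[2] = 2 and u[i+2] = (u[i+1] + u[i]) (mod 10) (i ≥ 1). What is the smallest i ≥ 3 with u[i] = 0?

We have u[1] = 2,  u[2] = 2,  u[3] = 4,  u[4] = 6,  u[5] = 0,  u[6] = 6,  u[7] = 6,  u[8] = 2,  u[9] = 8,  u[10] = 0,  u[11] = 8,  u[12] = 8,  u[13] = 6,  u[14] = 4,  u[15] = 0,  u[16] = 4,  u[17] = 4,  u[18] = 8,  u[19] = 2,  u[20] = 0,  u[21] = 2,  u[22] = 2.
Since (u[21], u[22]) = (u[1], u[2]) = (2, 2) (two consecutive terms determine the rest), the sequence is periodic with period 20.
The value 0 first appears (with i ≥ 3) at u[5].

5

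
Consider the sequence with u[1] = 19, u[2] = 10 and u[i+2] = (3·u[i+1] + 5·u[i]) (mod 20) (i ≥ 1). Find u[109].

u[1] = 19; u[2] = 10; u[3] = 5; u[4] = 5; u[5] = 0; u[6] = 5; u[7] = 15; u[8] = 10; u[9] = 5.
Since (u[8], u[9]) = (u[2], u[3]) = (10, 5) (two consecutive terms determine the rest), the sequence is eventually periodic: after a pre-period of length 1 it cycles with period 6.
For i ≥ 2, u[i] depends only on (i - 2) mod 6. (109 - 2) mod 6 = 5, so u[109] = u[7] = 15.

15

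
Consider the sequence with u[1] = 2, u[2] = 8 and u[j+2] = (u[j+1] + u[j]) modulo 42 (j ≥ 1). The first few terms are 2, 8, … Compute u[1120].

6

We have u[1] = 2, u[2] = 8, u[3] = 10, u[4] = 18, u[5] = 28, u[6] = 4, u[7] = 32, u[8] = 36, u[9] = 26, u[10] = 20, u[11] = 4, u[12] = 24, u[13] = 28, u[14] = 10, u[15] = 38, u[16] = 6, u[17] = 2, u[18] = 8.
Since (u[17], u[18]) = (u[1], u[2]) = (2, 8) (two consecutive terms determine the rest), the sequence is periodic with period 16.
So u[1120] = u[1 + ((1120-1) mod 16)] = u[16] = 6.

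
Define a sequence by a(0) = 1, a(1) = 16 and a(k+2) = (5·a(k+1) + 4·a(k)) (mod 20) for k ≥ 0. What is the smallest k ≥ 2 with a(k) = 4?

Listing terms: a(0) = 1, a(1) = 16, a(2) = 4, a(3) = 4, a(4) = 16, a(5) = 16, a(6) = 4.
Since (a(5), a(6)) = (a(1), a(2)) = (16, 4) (two consecutive terms determine the rest), the sequence is eventually periodic: after a pre-period of length 1 it cycles with period 4.
The value 4 first appears (with k ≥ 2) at a(2).

2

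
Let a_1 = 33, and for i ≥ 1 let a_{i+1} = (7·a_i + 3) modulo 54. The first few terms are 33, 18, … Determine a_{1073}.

We have a_1 = 33, a_2 = 18, a_3 = 21, a_4 = 42, a_5 = 27, a_6 = 30, a_7 = 51, a_8 = 36, a_9 = 39, a_{10} = 6, a_{11} = 45, a_{12} = 48, a_{13} = 15, a_{14} = 0, a_{15} = 3, a_{16} = 24, a_{17} = 9, a_{18} = 12, a_{19} = 33.
The sequence repeats with period 18.
So a_{1073} = a_{1 + ((1073-1) mod 18)} = a_{11} = 45.

45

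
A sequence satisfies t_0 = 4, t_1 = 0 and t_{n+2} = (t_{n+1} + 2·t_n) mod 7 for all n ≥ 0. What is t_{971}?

Listing terms: t_0 = 4,  t_1 = 0,  t_2 = 1,  t_3 = 1,  t_4 = 3,  t_5 = 5,  t_6 = 4,  t_7 = 0.
Since (t_6, t_7) = (t_0, t_1) = (4, 0) (two consecutive terms determine the rest), the sequence is periodic with period 6.
So t_{971} = t_{0 + ((971-0) mod 6)} = t_5 = 5.

5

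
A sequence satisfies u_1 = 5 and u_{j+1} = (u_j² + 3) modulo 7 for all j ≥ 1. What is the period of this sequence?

3

Listing terms: u_1 = 5, u_2 = 0, u_3 = 3, u_4 = 5.
Since u_4 = u_1 = 5, the sequence is periodic with period 3.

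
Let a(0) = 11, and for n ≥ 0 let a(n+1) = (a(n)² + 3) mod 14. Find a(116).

7

a(0) = 11, a(1) = 12, a(2) = 7, a(3) = 10, a(4) = 5, a(5) = 0, a(6) = 3, a(7) = 12.
Since a(7) = a(1) = 12, the sequence is eventually periodic: after a pre-period of length 1 it cycles with period 6.
For n ≥ 1, a(n) depends only on (n - 1) mod 6. (116 - 1) mod 6 = 1, so a(116) = a(2) = 7.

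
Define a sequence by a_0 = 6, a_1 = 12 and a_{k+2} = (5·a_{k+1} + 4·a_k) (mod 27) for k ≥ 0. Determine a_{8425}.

a_0 = 6; a_1 = 12; a_2 = 3; a_3 = 9; a_4 = 3; a_5 = 24; a_6 = 24; a_7 = 0; a_8 = 15; a_9 = 21; a_{10} = 3; a_{11} = 18; a_{12} = 21; a_{13} = 15; a_{14} = 24; a_{15} = 18; a_{16} = 24; a_{17} = 3; a_{18} = 3; a_{19} = 0; a_{20} = 12; a_{21} = 6; a_{22} = 24; a_{23} = 9; a_{24} = 6; a_{25} = 12.
Since (a_{24}, a_{25}) = (a_0, a_1) = (6, 12) (two consecutive terms determine the rest), the sequence is periodic with period 24.
(8425 - 0) mod 24 = 1, so a_{8425} = a_1 = 12.

12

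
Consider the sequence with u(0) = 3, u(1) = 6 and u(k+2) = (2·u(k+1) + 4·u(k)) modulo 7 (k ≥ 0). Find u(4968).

We have u(0) = 3, u(1) = 6, u(2) = 3, u(3) = 2, u(4) = 2, u(5) = 5, u(6) = 4, u(7) = 0, u(8) = 2, u(9) = 4, u(10) = 2, u(11) = 6, u(12) = 6, u(13) = 1, u(14) = 5, u(15) = 0, u(16) = 6, u(17) = 5, u(18) = 6, u(19) = 4, u(20) = 4, u(21) = 3, u(22) = 1, u(23) = 0, u(24) = 4, u(25) = 1, u(26) = 4, u(27) = 5, u(28) = 5, u(29) = 2, u(30) = 3, u(31) = 0, u(32) = 5, u(33) = 3, u(34) = 5, u(35) = 1, u(36) = 1, u(37) = 6, u(38) = 2, u(39) = 0, u(40) = 1, u(41) = 2, u(42) = 1, u(43) = 3, u(44) = 3, u(45) = 4, u(46) = 6, u(47) = 0, u(48) = 3, u(49) = 6.
Since (u(48), u(49)) = (u(0), u(1)) = (3, 6) (two consecutive terms determine the rest), the sequence is periodic with period 48.
So u(4968) = u(0 + ((4968-0) mod 48)) = u(24) = 4.

4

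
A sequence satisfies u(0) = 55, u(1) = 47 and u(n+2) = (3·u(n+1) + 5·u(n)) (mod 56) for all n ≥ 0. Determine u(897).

Computing terms: u(0) = 55; u(1) = 47; u(2) = 24; u(3) = 27; u(4) = 33; u(5) = 10; u(6) = 27; u(7) = 19; u(8) = 24; u(9) = 55; u(10) = 5; u(11) = 10; u(12) = 55; u(13) = 47.
The sequence repeats with period 12.
So u(897) = u(0 + ((897-0) mod 12)) = u(9) = 55.

55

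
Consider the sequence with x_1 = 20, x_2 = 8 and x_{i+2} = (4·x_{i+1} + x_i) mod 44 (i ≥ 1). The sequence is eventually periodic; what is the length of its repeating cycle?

10

We have x_1 = 20, x_2 = 8, x_3 = 8, x_4 = 40, x_5 = 36, x_6 = 8, x_7 = 24, x_8 = 16, x_9 = 0, x_{10} = 16, x_{11} = 20, x_{12} = 8.
Since (x_{11}, x_{12}) = (x_1, x_2) = (20, 8) (two consecutive terms determine the rest), the sequence is periodic with period 10.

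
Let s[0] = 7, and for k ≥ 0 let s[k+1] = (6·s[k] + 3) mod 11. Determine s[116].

s[0] = 7, s[1] = 1, s[2] = 9, s[3] = 2, s[4] = 4, s[5] = 5, s[6] = 0, s[7] = 3, s[8] = 10, s[9] = 8, s[10] = 7.
The sequence repeats with period 10.
So s[116] = s[0 + ((116-0) mod 10)] = s[6] = 0.

0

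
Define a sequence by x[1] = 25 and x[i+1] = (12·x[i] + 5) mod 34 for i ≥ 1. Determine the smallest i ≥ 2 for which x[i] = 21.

Listing terms: x[1] = 25,  x[2] = 33,  x[3] = 27,  x[4] = 23,  x[5] = 9,  x[6] = 11,  x[7] = 1,  x[8] = 17,  x[9] = 5,  x[10] = 31,  x[11] = 3,  x[12] = 7,  x[13] = 21,  x[14] = 19,  x[15] = 29,  x[16] = 13,  x[17] = 25.
Since x[17] = x[1] = 25, the sequence is periodic with period 16.
The value 21 first appears (with i ≥ 2) at x[13].

13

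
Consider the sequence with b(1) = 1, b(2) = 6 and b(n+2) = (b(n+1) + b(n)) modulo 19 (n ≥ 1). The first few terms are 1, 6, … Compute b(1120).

13

Listing terms: b(1) = 1,  b(2) = 6,  b(3) = 7,  b(4) = 13,  b(5) = 1,  b(6) = 14,  b(7) = 15,  b(8) = 10,  b(9) = 6,  b(10) = 16,  b(11) = 3,  b(12) = 0,  b(13) = 3,  b(14) = 3,  b(15) = 6,  b(16) = 9,  b(17) = 15,  b(18) = 5,  b(19) = 1,  b(20) = 6.
The sequence repeats with period 18.
(1120 - 1) mod 18 = 3, so b(1120) = b(4) = 13.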